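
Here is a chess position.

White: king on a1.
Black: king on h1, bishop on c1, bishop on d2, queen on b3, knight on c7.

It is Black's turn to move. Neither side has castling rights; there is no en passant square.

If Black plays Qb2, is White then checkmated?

yes

After Qb2: white king on a1; in check: yes, from the black queen on b2.
King squares — b1: attacked by Qb2; a2: attacked by Qb2; b2: attacked by Bc1.
White has no legal moves → checkmate.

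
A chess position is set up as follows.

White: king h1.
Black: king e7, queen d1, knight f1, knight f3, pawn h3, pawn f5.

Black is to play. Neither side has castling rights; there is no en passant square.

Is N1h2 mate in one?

After N1h2: white king on h1; in check: yes, from the black queen on d1.
King squares — g1: attacked by Qd1; g2: attacked by Ph3; h2: attacked by Nf3.
White has no legal moves → checkmate.

yes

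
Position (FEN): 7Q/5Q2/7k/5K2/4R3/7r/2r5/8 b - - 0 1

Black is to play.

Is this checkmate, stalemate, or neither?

Black to move; black king on h6.
In check: yes, from the white queen on h8.
King squares — g5: attacked by Kf5; h5: attacked by Qf7; g6: attacked by Kf5; g7: attacked by Qf7; h7: attacked by Qf7.
Legal moves for Black: none.
In check with no legal moves → checkmate.

checkmate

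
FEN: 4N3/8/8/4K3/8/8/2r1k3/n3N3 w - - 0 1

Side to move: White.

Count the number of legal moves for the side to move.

16

White to move; king on e5.
In check: no.
Legal moves: Ng7, Nc7, Nf6, Nd6, Kf6, Ke6, Kd6, Kf5, Kd5, Kf4, Ke4, Kd4, Nf3, Nd3, Ng2, Nxc2.
Count: 16.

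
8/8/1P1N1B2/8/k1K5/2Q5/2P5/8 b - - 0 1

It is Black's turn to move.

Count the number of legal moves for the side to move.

0

Black to move; king on a4.
In check: no.
Legal moves: none.
Count: 0.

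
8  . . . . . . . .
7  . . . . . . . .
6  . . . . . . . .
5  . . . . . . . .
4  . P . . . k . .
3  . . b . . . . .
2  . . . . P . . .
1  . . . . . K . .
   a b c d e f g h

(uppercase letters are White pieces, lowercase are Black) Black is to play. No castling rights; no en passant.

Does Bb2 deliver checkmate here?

After Bb2: white king on f1; in check: no.
White is not in check, so this cannot be checkmate.

no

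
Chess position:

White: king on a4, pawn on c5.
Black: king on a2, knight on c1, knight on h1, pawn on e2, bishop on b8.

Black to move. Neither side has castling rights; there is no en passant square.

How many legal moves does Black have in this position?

Black to move; king on a2.
In check: no.
Legal moves: Bc7, Ba7, Bd6, Be5, Bf4, Bg3, Bh2, Kb2, Kb1, Ka1, Ng3, Nf2, Nd3, Nb3, e1=Q, e1=R, e1=B, e1=N.
Count: 18.

18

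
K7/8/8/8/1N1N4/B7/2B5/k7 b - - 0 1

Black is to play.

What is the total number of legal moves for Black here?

Black to move; king on a1.
In check: no.
Legal moves: none.
Count: 0.

0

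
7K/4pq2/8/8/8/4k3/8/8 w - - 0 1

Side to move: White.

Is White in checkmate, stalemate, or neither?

stalemate

White to move; white king on h8.
In check: no.
King squares — g7: attacked by Qf7; h7: attacked by Qf7; g8: attacked by Qf7.
Legal moves for White: none.
Not in check and no legal moves → stalemate.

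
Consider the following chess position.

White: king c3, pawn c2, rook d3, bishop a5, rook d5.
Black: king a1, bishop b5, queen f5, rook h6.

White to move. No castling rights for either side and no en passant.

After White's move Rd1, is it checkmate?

After Rd1: black king on a1; in check: yes, from the white rook on d1.
Black has 1 legal reply: Ka2.
In check but a legal move exists → not checkmate.

no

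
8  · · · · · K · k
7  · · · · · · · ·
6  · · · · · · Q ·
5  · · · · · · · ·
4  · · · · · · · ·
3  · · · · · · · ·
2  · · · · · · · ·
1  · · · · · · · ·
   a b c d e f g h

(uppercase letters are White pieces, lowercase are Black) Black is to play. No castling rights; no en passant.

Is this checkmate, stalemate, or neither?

stalemate

Black to move; black king on h8.
In check: no.
King squares — g7: attacked by Qg6; h7: attacked by Qg6; g8: attacked by Qg6.
Legal moves for Black: none.
Not in check and no legal moves → stalemate.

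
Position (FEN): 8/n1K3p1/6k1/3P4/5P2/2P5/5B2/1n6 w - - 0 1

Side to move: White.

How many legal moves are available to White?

18

White to move; king on c7.
In check: no.
Legal moves: Kd8, Kb8, Kd7, Kb7, Kd6, Kb6, Bxa7, Bb6, Bc5, Bh4, Bd4, Bg3, Be3, Bg1, Be1, d6, f5+, c4.
Count: 18.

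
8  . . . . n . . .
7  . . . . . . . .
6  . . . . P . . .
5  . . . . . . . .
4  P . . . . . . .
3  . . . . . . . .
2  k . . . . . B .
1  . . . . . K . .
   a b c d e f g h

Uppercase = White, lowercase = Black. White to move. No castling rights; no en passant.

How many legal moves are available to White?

14

White to move; king on f1.
In check: no.
Legal moves: Ba8, Bb7, Bc6, Bd5+, Be4, Bh3, Bf3, Bh1, Kf2, Ke2, Kg1, Ke1, e7, a5.
Count: 14.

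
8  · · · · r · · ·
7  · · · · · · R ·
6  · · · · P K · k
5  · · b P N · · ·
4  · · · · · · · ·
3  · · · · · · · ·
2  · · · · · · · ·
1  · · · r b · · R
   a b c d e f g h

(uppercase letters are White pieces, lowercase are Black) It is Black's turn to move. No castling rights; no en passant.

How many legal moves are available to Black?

1

Black to move; king on h6.
In check: yes, from the white rook on h1.
Legal moves: Bh4+.
Count: 1.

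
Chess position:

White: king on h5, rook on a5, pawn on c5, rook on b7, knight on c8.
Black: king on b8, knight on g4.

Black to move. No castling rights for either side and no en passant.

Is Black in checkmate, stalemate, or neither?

neither

Black to move; black king on b8.
In check: yes, from the white rook on b7.
King squares — a7: attacked by Ra5; b7: available; c7: attacked by Rb7; a8: attacked by Ra5; c8: available.
Legal moves for Black: Kxc8, Kxb7.
Black is in check but has 2 legal moves → neither.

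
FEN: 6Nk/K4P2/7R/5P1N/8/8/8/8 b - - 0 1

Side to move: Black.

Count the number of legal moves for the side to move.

Black to move; king on h8.
In check: yes, from the white rook on h6.
Legal moves: none.
Count: 0.

0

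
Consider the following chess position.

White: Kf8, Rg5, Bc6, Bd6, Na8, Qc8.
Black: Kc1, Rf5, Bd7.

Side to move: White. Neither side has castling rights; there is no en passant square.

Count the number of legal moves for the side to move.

4

White to move; king on f8.
In check: yes, from the black rook on f5.
Legal moves: Kg8, Kg7, Ke7, Rxf5.
Count: 4.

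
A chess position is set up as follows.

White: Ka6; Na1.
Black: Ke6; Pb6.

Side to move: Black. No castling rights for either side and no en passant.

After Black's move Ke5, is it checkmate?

After Ke5: white king on a6; in check: no.
White is not in check, so this cannot be checkmate.

no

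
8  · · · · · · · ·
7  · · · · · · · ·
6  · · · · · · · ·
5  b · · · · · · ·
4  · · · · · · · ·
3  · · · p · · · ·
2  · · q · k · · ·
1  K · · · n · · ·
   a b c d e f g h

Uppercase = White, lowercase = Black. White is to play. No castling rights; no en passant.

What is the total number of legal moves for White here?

White to move; king on a1.
In check: no.
Legal moves: none.
Count: 0.

0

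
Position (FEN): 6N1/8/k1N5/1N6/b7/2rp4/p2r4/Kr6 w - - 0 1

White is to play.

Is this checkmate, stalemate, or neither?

White to move; white king on a1.
In check: yes, from the black rook on b1.
King squares — b1: attacked by Pa2; a2: attacked by Rd2; b2: attacked by Rb1.
Legal moves for White: none.
In check with no legal moves → checkmate.

checkmate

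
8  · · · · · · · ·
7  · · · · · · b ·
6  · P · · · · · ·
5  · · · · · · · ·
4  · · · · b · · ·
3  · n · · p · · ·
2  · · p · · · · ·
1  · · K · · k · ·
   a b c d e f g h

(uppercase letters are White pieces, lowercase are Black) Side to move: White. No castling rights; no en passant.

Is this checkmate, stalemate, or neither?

checkmate

White to move; white king on c1.
In check: yes, from the black knight on b3.
King squares — b1: attacked by Pc2; d1: attacked by Pc2; b2: attacked by Bg7; c2: attacked by Be4; d2: attacked by Nb3.
Legal moves for White: none.
In check with no legal moves → checkmate.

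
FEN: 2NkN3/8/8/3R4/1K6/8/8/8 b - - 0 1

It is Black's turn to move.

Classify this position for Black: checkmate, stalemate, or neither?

neither

Black to move; black king on d8.
In check: yes, from the white rook on d5.
Legal moves for Black: Kxe8, Kxc8.
Black is in check but has 2 legal moves → neither.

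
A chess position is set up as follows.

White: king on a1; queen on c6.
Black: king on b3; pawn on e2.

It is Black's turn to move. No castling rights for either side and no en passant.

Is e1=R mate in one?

After e1=R: white king on a1; in check: yes, from the black rook on e1.
White has 1 legal reply: Qc1.
In check but a legal move exists → not checkmate.

no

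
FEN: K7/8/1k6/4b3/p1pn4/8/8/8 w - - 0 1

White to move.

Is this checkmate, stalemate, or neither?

White to move; white king on a8.
In check: no.
King squares — a7: attacked by Kb6; b7: attacked by Kb6; b8: attacked by Be5.
Legal moves for White: none.
Not in check and no legal moves → stalemate.

stalemate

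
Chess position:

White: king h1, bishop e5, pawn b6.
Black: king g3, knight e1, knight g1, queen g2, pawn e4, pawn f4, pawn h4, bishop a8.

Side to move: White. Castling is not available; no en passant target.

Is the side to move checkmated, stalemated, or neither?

checkmate

White to move; white king on h1.
In check: yes, from the black queen on g2.
King squares — g1: attacked by Qg2; g2: attacked by Ne1; h2: attacked by Qg2.
Legal moves for White: none.
In check with no legal moves → checkmate.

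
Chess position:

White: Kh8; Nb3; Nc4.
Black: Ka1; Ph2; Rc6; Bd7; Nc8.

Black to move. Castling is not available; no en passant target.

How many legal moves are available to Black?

Black to move; king on a1.
In check: yes, from the white knight on b3.
Legal moves: Ka2, Kb1.
Count: 2.

2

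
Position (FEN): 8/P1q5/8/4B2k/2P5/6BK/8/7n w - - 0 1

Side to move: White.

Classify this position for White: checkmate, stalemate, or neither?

White to move; white king on h3.
In check: no.
Legal moves for White include: Bh8, Bg7, Bxc7, Bf6, Bd6, Bef4, Bd4, Bc3, Bb2, Ba1, Kh2, Kg2, Bh4, Bgf4, Bh2, Bf2, Be1, a8=Q, ... (list truncated; more exist).
White has legal moves and is not in check → neither.

neither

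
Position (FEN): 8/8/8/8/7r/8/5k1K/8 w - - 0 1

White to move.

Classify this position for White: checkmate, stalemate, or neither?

White to move; white king on h2.
In check: yes, from the black rook on h4.
King squares — g1: attacked by Kf2; h1: attacked by Rh4; g2: attacked by Kf2; g3: attacked by Kf2; h3: attacked by Rh4.
Legal moves for White: none.
In check with no legal moves → checkmate.

checkmate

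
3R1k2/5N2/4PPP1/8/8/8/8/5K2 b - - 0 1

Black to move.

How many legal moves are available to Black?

0

Black to move; king on f8.
In check: yes, from the white rook on d8.
Legal moves: none.
Count: 0.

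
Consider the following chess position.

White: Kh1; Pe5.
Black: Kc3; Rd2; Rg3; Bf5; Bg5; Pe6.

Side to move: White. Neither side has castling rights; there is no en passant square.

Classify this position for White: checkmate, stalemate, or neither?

White to move; white king on h1.
In check: no.
King squares — g1: attacked by Rg3; g2: attacked by Rd2; h2: attacked by Rd2.
Legal moves for White: none.
Not in check and no legal moves → stalemate.

stalemate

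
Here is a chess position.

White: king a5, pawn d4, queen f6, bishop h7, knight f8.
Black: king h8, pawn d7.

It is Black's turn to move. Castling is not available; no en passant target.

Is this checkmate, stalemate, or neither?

checkmate

Black to move; black king on h8.
In check: yes, from the white queen on f6.
King squares — g7: attacked by Qf6; h7: attacked by Nf8; g8: attacked by Bh7.
Legal moves for Black: none.
In check with no legal moves → checkmate.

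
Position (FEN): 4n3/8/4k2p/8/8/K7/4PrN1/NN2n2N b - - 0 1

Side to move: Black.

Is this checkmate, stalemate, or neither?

Black to move; black king on e6.
In check: no.
Legal moves for Black include: Ng7, Nc7, Nf6, Nd6, Kf7, Ke7, Kd7, Kf6, Kd6, Kf5, Ke5, Kd5, Rf8, Rf7, Rf6, Rf5, Rf4, Rf3+, ... (list truncated; more exist).
Black has legal moves and is not in check → neither.

neither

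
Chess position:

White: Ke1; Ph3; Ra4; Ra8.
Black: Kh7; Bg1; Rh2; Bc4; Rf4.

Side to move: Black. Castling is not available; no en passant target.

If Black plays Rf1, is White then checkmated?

After Rf1: white king on e1; in check: yes, from the black rook on f1.
King squares — d1: attacked by Rf1; f1: attacked by Bc4; d2: attacked by Rh2; e2: attacked by Rh2; f2: attacked by Rf1.
White has no legal moves → checkmate.

yes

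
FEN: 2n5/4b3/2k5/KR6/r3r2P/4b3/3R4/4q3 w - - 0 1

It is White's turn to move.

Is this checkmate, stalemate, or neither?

checkmate

White to move; white king on a5.
In check: yes, from the black rook on a4.
King squares — a4: attacked by Re4; b4: attacked by Ra4; b5: own rook; a6: attacked by Ra4; b6: attacked by Be3.
Legal moves for White: none.
In check with no legal moves → checkmate.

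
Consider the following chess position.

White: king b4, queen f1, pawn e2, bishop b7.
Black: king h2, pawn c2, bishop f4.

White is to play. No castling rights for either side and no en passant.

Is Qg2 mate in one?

After Qg2: black king on h2; in check: yes, from the white queen on g2.
King squares — g1: attacked by Qg2; h1: attacked by Qg2; g2: attacked by Bb7; g3: attacked by Qg2; h3: attacked by Qg2.
Black has no legal moves → checkmate.

yes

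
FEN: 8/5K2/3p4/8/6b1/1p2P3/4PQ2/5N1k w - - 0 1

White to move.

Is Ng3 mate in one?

yes

After Ng3: black king on h1; in check: yes, from the white knight on g3.
King squares — g1: attacked by Qf2; g2: attacked by Qf2; h2: attacked by Qf2.
Black has no legal moves → checkmate.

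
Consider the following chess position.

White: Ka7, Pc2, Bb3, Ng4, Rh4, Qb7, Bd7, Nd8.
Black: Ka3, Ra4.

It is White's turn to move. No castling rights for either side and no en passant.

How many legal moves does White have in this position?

White to move; king on a7.
In check: yes, from the black rook on a4.
Legal moves: Kb8, Kb6, Bdxa4, Qa6, Bbxa4.
Count: 5.

5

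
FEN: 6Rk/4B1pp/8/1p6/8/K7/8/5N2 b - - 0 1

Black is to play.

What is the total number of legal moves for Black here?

1

Black to move; king on h8.
In check: yes, from the white rook on g8.
Legal moves: Kxg8.
Count: 1.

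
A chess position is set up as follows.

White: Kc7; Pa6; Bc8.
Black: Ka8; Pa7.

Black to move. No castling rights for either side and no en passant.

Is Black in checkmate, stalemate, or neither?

Black to move; black king on a8.
In check: no.
King squares — a7: own pawn; b7: attacked by Pa6; b8: attacked by Kc7.
Legal moves for Black: none.
Not in check and no legal moves → stalemate.

stalemate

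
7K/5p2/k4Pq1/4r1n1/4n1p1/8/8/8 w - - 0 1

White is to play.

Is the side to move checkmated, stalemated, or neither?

White to move; white king on h8.
In check: no.
King squares — g7: attacked by Qg6; h7: attacked by Ng5; g8: attacked by Qg6.
Legal moves for White: none.
Not in check and no legal moves → stalemate.

stalemate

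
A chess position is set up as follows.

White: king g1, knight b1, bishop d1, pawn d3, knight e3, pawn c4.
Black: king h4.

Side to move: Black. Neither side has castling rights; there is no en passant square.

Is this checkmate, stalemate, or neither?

neither

Black to move; black king on h4.
In check: no.
Legal moves for Black: Kg5, Kh3, Kg3.
Black has 3 legal moves and is not in check → neither.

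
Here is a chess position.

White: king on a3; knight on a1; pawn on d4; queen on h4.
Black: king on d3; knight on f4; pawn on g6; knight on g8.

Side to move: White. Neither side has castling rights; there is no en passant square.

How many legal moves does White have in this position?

White to move; king on a3.
In check: no.
Legal moves: Qh8, Qd8, Qh7, Qe7, Qh6, Qf6, Qh5, Qg5, Qg4, Qxf4, Qh3+, Qg3+, Qh2, Qf2, Qh1, Qe1, Kb4, Ka4, Kb3, Kb2, Ka2, Nb3, Nc2, d5.
Count: 24.

24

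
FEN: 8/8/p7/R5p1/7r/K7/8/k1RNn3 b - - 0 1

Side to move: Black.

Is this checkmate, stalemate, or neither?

Black to move; black king on a1.
In check: yes, from the white rook on c1.
King squares — b1: attacked by Rc1; a2: attacked by Ka3; b2: attacked by Nd1.
Legal moves for Black: none.
In check with no legal moves → checkmate.

checkmate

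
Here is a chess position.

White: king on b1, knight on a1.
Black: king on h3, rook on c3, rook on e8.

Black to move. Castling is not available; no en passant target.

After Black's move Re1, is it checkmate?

After Re1: white king on b1; in check: yes, from the black rook on e1.
White has 2 legal replies: Kb2, Ka2.
In check but a legal move exists → not checkmate.

no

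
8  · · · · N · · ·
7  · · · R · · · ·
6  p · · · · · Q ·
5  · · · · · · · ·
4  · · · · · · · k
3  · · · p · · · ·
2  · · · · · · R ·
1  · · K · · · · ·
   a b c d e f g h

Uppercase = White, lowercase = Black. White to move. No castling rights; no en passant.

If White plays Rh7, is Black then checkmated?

After Rh7: black king on h4; in check: yes, from the white rook on h7.
King squares — g3: attacked by Rg2; h3: attacked by Rh7; g4: attacked by Rg2; g5: attacked by Rg2; h5: attacked by Qg6.
Black has no legal moves → checkmate.

yes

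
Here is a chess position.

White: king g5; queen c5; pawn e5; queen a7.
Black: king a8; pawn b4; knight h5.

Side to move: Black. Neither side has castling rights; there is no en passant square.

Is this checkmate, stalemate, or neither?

Black to move; black king on a8.
In check: yes, from the white queen on a7.
King squares — a7: attacked by Qc5; b7: attacked by Qa7; b8: attacked by Qa7.
Legal moves for Black: none.
In check with no legal moves → checkmate.

checkmate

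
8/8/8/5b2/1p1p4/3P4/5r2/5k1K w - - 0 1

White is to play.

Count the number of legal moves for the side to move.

0

White to move; king on h1.
In check: no.
Legal moves: none.
Count: 0.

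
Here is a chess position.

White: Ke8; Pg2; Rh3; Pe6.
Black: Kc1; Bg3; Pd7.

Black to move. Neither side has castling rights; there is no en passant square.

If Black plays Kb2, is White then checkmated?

no

After Kb2: white king on e8; in check: no.
White is not in check, so this cannot be checkmate.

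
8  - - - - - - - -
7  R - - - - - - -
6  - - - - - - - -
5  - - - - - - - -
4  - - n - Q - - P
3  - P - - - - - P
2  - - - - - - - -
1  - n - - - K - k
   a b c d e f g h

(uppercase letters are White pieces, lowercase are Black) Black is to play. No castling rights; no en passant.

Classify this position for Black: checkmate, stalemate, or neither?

neither

Black to move; black king on h1.
In check: yes, from the white queen on e4.
Legal moves for Black: Kh2.
Black is in check but has 1 legal move → neither.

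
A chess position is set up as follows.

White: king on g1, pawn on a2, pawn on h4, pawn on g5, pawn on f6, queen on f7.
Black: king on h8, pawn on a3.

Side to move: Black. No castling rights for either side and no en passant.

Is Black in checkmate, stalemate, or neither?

stalemate

Black to move; black king on h8.
In check: no.
King squares — g7: attacked by Pf6; h7: attacked by Qf7; g8: attacked by Qf7.
Legal moves for Black: none.
Not in check and no legal moves → stalemate.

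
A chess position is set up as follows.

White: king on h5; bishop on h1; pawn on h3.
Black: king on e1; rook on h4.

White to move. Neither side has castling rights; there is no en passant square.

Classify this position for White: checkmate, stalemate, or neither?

White to move; white king on h5.
In check: yes, from the black rook on h4.
Legal moves for White: Kg6, Kg5, Kxh4.
White is in check but has 3 legal moves → neither.

neither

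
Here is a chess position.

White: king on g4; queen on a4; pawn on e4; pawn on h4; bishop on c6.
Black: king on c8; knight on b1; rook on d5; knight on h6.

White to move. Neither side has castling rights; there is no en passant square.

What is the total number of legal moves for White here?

4

White to move; king on g4.
In check: yes, from the black knight on h6.
Legal moves: Kf4, Kh3, Kg3, Kf3.
Count: 4.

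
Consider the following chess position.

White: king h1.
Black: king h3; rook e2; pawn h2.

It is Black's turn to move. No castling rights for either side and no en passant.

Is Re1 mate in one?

After Re1: white king on h1; in check: yes, from the black rook on e1.
King squares — g1: attacked by Re1; g2: attacked by Kh3; h2: attacked by Kh3.
White has no legal moves → checkmate.

yes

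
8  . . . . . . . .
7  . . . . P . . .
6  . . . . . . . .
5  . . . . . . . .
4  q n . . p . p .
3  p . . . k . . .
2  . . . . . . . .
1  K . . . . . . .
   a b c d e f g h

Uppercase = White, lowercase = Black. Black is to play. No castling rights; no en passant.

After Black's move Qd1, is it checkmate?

yes

After Qd1: white king on a1; in check: yes, from the black queen on d1.
King squares — b1: attacked by Qd1; a2: attacked by Nb4; b2: attacked by Pa3.
White has no legal moves → checkmate.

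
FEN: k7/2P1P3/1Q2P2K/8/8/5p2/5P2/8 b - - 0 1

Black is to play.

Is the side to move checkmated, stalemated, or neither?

Black to move; black king on a8.
In check: no.
King squares — a7: attacked by Qb6; b7: attacked by Qb6; b8: attacked by Qb6.
Legal moves for Black: none.
Not in check and no legal moves → stalemate.

stalemate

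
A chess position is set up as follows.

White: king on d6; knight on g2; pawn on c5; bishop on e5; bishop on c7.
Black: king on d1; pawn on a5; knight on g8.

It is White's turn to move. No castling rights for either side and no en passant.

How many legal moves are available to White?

White to move; king on d6.
In check: no.
Legal moves: Bd8, Bb8, Bb6, Bxa5, Kd7, Ke6, Kc6, Kd5, Bh8, Bg7, Bf6, Bf4, Bd4, Bg3, Bc3, Bh2, Bb2, Ba1, Nh4, Nf4, Ne3+, Ne1, c6.
Count: 23.

23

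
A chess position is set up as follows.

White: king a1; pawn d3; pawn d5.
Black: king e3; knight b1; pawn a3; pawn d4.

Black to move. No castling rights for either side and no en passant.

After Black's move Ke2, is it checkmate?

After Ke2: white king on a1; in check: no.
White is not in check, so this cannot be checkmate.

no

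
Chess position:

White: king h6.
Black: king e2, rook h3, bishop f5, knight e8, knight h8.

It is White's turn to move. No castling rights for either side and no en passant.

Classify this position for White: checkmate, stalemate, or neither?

White to move; white king on h6.
In check: yes, from the black rook on h3.
King squares — g5: available; h5: attacked by Rh3; g6: attacked by Bf5; g7: attacked by Ne8; h7: attacked by Rh3.
Legal moves for White: Kg5.
White is in check but has 1 legal move → neither.

neither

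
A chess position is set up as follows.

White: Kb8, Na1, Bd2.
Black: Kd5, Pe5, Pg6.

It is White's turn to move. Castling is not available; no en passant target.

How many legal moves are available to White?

White to move; king on b8.
In check: no.
Legal moves: Kc8, Ka8, Kc7, Kb7, Ka7, Bh6, Bg5, Ba5, Bf4, Bb4, Be3, Bc3, Be1, Bc1, Nb3, Nc2.
Count: 16.

16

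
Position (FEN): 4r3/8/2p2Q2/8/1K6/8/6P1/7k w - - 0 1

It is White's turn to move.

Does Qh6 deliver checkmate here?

no

After Qh6: black king on h1; in check: yes, from the white queen on h6.
Black has 2 legal replies: Kxg2, Kg1.
In check but a legal move exists → not checkmate.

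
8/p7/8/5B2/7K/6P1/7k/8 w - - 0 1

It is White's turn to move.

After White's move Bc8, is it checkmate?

After Bc8: black king on h2; in check: no.
Black is not in check, so this cannot be checkmate.

no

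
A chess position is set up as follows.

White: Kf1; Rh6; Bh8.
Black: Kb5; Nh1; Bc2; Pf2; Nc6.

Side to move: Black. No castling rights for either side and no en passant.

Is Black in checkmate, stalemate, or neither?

neither

Black to move; black king on b5.
In check: no.
Legal moves for Black include: Nd8, Nb8, Ne7, Na7, Ne5, Na5, Nd4, Nb4, Kb6, Ka6, Kc5, Ka5, Kc4, Kb4, Ka4, Bh7, Bg6, Bf5, ... (list truncated; more exist).
Black has legal moves and is not in check → neither.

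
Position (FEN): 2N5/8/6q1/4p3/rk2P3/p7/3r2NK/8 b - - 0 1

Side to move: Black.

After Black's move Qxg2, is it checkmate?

yes

After Qxg2: white king on h2; in check: yes, from the black queen on g2.
King squares — g1: attacked by Qg2; h1: attacked by Qg2; g2: attacked by Rd2; g3: attacked by Qg2; h3: attacked by Qg2.
White has no legal moves → checkmate.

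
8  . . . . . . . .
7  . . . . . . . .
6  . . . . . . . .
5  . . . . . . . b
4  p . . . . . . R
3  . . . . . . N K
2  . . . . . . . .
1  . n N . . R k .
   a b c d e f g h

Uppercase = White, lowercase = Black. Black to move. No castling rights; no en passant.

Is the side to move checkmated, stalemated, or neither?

checkmate

Black to move; black king on g1.
In check: yes, from the white rook on f1.
King squares — f1: attacked by Ng3; h1: attacked by Rf1; f2: attacked by Rf1; g2: attacked by Kh3; h2: attacked by Kh3.
Legal moves for Black: none.
In check with no legal moves → checkmate.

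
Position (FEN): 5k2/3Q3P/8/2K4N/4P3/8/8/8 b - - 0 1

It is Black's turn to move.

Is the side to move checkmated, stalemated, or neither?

stalemate

Black to move; black king on f8.
In check: no.
King squares — e7: attacked by Qd7; f7: attacked by Qd7; g7: attacked by Nh5; e8: attacked by Qd7; g8: attacked by Ph7.
Legal moves for Black: none.
Not in check and no legal moves → stalemate.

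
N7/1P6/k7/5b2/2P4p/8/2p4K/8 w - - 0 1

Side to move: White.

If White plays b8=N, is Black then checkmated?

no

After b8=N: black king on a6; in check: yes, from the white knight on b8.
Black has 3 legal replies: Kb7, Ka7, Ka5.
In check but a legal move exists → not checkmate.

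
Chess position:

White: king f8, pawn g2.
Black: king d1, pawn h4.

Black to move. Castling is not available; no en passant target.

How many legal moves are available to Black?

Black to move; king on d1.
In check: no.
Legal moves: Ke2, Kd2, Kc2, Ke1, Kc1, h3.
Count: 6.

6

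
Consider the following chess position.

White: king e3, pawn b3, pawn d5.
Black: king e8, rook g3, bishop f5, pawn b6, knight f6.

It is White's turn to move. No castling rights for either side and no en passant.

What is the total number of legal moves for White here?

White to move; king on e3.
In check: yes, from the black rook on g3.
Legal moves: Kf4, Kd4, Kf2, Ke2, Kd2.
Count: 5.

5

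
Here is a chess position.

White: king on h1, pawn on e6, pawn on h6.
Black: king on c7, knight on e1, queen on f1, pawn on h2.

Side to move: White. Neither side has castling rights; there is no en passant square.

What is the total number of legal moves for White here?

1

White to move; king on h1.
In check: yes, from the black queen on f1.
Legal moves: Kxh2.
Count: 1.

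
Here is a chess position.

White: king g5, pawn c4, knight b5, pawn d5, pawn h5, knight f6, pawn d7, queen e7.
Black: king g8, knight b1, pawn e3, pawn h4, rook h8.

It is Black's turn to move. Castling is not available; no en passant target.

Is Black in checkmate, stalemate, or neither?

checkmate

Black to move; black king on g8.
In check: yes, from the white knight on f6.
King squares — f7: attacked by Qe7; g7: attacked by Qe7; h7: attacked by Nf6; f8: attacked by Qe7; h8: own rook.
Legal moves for Black: none.
In check with no legal moves → checkmate.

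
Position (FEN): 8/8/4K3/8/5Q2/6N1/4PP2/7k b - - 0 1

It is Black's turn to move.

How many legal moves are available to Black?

3

Black to move; king on h1.
In check: yes, from the white knight on g3.
Legal moves: Kh2, Kg2, Kg1.
Count: 3.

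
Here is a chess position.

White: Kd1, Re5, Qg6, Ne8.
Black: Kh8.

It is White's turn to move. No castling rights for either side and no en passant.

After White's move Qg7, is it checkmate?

After Qg7: black king on h8; in check: yes, from the white queen on g7.
King squares — g7: attacked by Ne8; h7: attacked by Qg7; g8: attacked by Qg7.
Black has no legal moves → checkmate.

yes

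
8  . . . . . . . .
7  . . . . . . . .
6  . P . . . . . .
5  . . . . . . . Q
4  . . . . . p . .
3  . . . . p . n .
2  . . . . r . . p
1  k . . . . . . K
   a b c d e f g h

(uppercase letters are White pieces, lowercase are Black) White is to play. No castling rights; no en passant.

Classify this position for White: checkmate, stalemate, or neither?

White to move; white king on h1.
In check: yes, from the black knight on g3.
King squares — g1: attacked by Ph2; g2: attacked by Re2; h2: attacked by Re2.
Legal moves for White: none.
In check with no legal moves → checkmate.

checkmate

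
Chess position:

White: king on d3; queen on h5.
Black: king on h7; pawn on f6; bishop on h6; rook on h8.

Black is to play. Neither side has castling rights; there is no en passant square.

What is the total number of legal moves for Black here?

10

Black to move; king on h7.
In check: no.
Legal moves: Rg8, Rf8, Re8, Rd8+, Rc8, Rb8, Ra8, Kg8, Kg7, f5.
Count: 10.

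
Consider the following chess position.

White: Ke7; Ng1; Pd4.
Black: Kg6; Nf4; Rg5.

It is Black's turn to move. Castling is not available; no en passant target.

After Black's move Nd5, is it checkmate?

no

After Nd5: white king on e7; in check: yes, from the black knight on d5.
White has 6 legal replies: Kf8, Ke8, Kd8, Kd7, Ke6, Kd6.
In check but a legal move exists → not checkmate.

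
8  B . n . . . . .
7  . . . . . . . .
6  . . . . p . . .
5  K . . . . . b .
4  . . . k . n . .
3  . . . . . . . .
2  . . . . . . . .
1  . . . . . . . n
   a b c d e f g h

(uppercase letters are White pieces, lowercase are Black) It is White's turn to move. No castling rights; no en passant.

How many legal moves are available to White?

White to move; king on a5.
In check: no.
Legal moves: Bb7, Bc6, Bd5, Be4, Bf3, Bg2, Bxh1, Ka6, Kb5, Kb4, Ka4.
Count: 11.

11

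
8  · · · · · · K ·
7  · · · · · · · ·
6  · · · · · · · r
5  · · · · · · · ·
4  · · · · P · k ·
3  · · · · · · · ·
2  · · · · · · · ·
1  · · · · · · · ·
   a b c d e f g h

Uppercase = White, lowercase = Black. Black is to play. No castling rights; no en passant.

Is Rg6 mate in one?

After Rg6: white king on g8; in check: yes, from the black rook on g6.
White has 4 legal replies: Kh8, Kf8, Kh7, Kf7.
In check but a legal move exists → not checkmate.

no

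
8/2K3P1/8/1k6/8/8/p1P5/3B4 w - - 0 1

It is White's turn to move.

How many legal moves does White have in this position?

16

White to move; king on c7.
In check: no.
Legal moves: Kd8, Kc8, Kb8, Kd7, Kb7, Kd6, Bh5, Bg4, Bf3, Be2+, g8=Q, g8=R, g8=B, g8=N, c3, c4+.
Count: 16.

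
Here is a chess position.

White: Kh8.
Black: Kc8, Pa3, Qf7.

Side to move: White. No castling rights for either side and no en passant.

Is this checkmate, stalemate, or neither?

White to move; white king on h8.
In check: no.
King squares — g7: attacked by Qf7; h7: attacked by Qf7; g8: attacked by Qf7.
Legal moves for White: none.
Not in check and no legal moves → stalemate.

stalemate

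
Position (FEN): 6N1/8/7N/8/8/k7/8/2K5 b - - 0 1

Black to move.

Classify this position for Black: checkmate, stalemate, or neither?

neither

Black to move; black king on a3.
In check: no.
Legal moves for Black: Kb4, Ka4, Kb3, Ka2.
Black has 4 legal moves and is not in check → neither.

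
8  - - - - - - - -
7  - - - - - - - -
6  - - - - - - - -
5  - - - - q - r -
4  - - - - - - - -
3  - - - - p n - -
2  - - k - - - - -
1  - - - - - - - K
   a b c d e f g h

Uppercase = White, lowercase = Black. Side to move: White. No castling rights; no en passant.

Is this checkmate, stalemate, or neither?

stalemate

White to move; white king on h1.
In check: no.
King squares — g1: attacked by Nf3; g2: attacked by Rg5; h2: attacked by Nf3.
Legal moves for White: none.
Not in check and no legal moves → stalemate.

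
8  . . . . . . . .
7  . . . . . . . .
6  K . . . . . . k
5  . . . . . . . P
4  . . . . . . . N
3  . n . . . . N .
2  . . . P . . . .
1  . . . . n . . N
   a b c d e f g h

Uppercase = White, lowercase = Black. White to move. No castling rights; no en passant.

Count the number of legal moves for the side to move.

15

White to move; king on a6.
In check: no.
Legal moves: Kb7, Ka7, Kb6, Kb5, Ng6, Nhf5+, Nf3, Ng2, Ngf5+, Ne4, Ne2, Nf1, Nf2, d3, d4.
Count: 15.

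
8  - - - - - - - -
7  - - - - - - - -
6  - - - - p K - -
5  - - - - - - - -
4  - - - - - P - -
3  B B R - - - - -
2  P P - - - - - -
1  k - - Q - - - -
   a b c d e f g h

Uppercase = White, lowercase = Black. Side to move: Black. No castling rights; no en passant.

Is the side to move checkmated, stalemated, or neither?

checkmate

Black to move; black king on a1.
In check: yes, from the white queen on d1.
King squares — b1: attacked by Qd1; a2: attacked by Bb3; b2: attacked by Ba3.
Legal moves for Black: none.
In check with no legal moves → checkmate.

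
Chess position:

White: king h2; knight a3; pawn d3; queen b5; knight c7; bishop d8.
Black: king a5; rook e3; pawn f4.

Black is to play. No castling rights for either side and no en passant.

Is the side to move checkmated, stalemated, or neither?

Black to move; black king on a5.
In check: yes, from the white queen on b5.
King squares — a4: attacked by Qb5; b4: attacked by Qb5; b5: attacked by Na3; a6: attacked by Qb5; b6: attacked by Qb5.
Legal moves for Black: none.
In check with no legal moves → checkmate.

checkmate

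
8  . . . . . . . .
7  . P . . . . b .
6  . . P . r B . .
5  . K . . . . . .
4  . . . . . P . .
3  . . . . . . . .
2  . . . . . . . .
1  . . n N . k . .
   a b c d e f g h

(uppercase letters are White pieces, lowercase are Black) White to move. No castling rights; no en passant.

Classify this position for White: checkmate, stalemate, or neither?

neither

White to move; white king on b5.
In check: no.
Legal moves for White include: Bd8, Bxg7, Be7, Bg5, Be5, Bh4, Bd4, Bc3, Bb2, Ba1, Kb6, Ka6, Kc5, Ka5, Kc4, Kb4, Ka4, Ne3+, ... (list truncated; more exist).
White has legal moves and is not in check → neither.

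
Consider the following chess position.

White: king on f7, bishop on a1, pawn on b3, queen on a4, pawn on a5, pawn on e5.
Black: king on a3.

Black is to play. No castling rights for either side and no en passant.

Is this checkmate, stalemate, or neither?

checkmate

Black to move; black king on a3.
In check: yes, from the white queen on a4.
King squares — a2: attacked by Qa4; b2: attacked by Ba1; b3: attacked by Qa4; a4: attacked by Pb3; b4: attacked by Qa4.
Legal moves for Black: none.
In check with no legal moves → checkmate.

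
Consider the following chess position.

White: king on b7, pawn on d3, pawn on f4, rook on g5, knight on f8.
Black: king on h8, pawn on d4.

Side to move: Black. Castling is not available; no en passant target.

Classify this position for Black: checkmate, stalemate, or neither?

stalemate

Black to move; black king on h8.
In check: no.
King squares — g7: attacked by Rg5; h7: attacked by Nf8; g8: attacked by Rg5.
Legal moves for Black: none.
Not in check and no legal moves → stalemate.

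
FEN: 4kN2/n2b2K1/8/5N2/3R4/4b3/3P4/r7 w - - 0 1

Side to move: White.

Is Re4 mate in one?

no

After Re4: black king on e8; in check: yes, from the white rook on e4.
Black has 2 legal replies: Kd8, Be6.
In check but a legal move exists → not checkmate.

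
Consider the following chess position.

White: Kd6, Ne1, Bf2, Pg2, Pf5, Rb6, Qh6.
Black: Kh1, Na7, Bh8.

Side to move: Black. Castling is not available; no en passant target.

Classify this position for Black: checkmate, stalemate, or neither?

Black to move; black king on h1.
In check: yes, from the white queen on h6.
King squares — g1: attacked by Bf2; g2: attacked by Ne1; h2: attacked by Qh6.
Legal moves for Black: none.
In check with no legal moves → checkmate.

checkmate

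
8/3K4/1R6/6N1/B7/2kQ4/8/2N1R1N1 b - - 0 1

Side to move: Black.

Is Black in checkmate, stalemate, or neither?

checkmate

Black to move; black king on c3.
In check: yes, from the white queen on d3.
King squares — b2: attacked by Rb6; c2: attacked by Qd3; d2: attacked by Qd3; b3: attacked by Nc1; d3: attacked by Nc1; b4: attacked by Rb6; c4: attacked by Qd3; d4: attacked by Qd3.
Legal moves for Black: none.
In check with no legal moves → checkmate.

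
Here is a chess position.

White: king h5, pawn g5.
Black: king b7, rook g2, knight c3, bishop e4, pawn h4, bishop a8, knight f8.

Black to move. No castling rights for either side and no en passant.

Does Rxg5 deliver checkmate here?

no

After Rxg5: white king on h5; in check: yes, from the black rook on g5.
White has 3 legal replies: Kh6, Kxg5, Kxh4.
In check but a legal move exists → not checkmate.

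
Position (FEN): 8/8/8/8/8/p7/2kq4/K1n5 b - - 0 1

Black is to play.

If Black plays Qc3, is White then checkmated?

yes

After Qc3: white king on a1; in check: yes, from the black queen on c3.
King squares — b1: attacked by Kc2; a2: attacked by Nc1; b2: attacked by Kc2.
White has no legal moves → checkmate.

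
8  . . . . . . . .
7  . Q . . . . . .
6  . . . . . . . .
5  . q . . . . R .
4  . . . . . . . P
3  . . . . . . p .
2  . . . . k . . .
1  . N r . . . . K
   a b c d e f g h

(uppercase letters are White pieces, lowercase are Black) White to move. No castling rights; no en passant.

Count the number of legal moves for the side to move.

1

White to move; king on h1.
In check: yes, from the black rook on c1.
Legal moves: Kg2.
Count: 1.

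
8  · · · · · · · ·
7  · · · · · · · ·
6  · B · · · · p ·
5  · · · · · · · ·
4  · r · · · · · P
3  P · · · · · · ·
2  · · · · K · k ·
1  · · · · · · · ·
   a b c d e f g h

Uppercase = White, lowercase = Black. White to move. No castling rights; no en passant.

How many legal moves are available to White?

White to move; king on e2.
In check: no.
Legal moves: Bd8, Bc7, Ba7, Bc5, Ba5, Bd4, Be3, Bf2, Bg1, Ke3, Kd3, Kd2, Ke1, Kd1, axb4, h5, a4.
Count: 17.

17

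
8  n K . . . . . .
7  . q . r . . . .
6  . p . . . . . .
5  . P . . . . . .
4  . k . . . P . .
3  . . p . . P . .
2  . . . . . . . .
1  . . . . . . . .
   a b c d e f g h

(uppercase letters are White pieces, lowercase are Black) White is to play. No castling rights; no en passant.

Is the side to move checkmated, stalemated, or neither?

checkmate

White to move; white king on b8.
In check: yes, from the black queen on b7.
King squares — a7: attacked by Qb7; b7: attacked by Rd7; c7: attacked by Qb7; a8: attacked by Qb7; c8: attacked by Qb7.
Legal moves for White: none.
In check with no legal moves → checkmate.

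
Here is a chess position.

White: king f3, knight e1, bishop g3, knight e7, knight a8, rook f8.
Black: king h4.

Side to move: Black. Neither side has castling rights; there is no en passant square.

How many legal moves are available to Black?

3

Black to move; king on h4.
In check: yes, from the white bishop on g3.
Legal moves: Kh5, Kg5, Kh3.
Count: 3.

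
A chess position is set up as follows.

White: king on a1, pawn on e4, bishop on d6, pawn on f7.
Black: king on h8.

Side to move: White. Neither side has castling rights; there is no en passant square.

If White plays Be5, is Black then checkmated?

no

After Be5: black king on h8; in check: yes, from the white bishop on e5.
Black has 1 legal reply: Kh7.
In check but a legal move exists → not checkmate.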